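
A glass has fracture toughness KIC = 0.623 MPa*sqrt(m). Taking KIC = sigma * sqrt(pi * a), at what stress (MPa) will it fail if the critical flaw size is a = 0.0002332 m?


Rearrange KIC = sigma * sqrt(pi * a):
  sigma = KIC / sqrt(pi * a)
  sqrt(pi * 0.0002332) = 0.027067
  sigma = 0.623 / 0.027067 = 23.02 MPa

23.02 MPa


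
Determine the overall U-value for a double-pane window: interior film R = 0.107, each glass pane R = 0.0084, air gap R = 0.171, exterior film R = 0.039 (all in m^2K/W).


Total thermal resistance (series):
  R_total = R_in + R_glass + R_air + R_glass + R_out
  R_total = 0.107 + 0.0084 + 0.171 + 0.0084 + 0.039 = 0.3338 m^2K/W
U-value = 1 / R_total = 1 / 0.3338 = 2.996 W/m^2K

2.996 W/m^2K


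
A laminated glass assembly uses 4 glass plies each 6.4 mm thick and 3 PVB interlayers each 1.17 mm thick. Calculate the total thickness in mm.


Total thickness = glass contribution + PVB contribution
  Glass: 4 * 6.4 = 25.6 mm
  PVB: 3 * 1.17 = 3.51 mm
  Total = 25.6 + 3.51 = 29.11 mm

29.11 mm


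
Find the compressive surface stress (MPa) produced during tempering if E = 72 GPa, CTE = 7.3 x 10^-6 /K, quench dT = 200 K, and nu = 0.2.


Tempering stress: sigma = E * alpha * dT / (1 - nu)
  E (MPa) = 72 * 1000 = 72000
  Numerator = 72000 * (7.3 x 10^-6) * 200 = 105.12
  Denominator = 1 - 0.2 = 0.8
  sigma = 105.12 / 0.8 = 131.4 MPa

131.4 MPa


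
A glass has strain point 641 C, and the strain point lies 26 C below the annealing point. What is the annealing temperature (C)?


T_anneal = T_strain + gap:
  T_anneal = 641 + 26 = 667 C

667 C


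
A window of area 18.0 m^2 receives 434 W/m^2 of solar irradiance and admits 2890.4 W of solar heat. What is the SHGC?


Rearrange Q = Area * SHGC * Irradiance:
  SHGC = Q / (Area * Irradiance)
  SHGC = 2890.4 / (18.0 * 434) = 0.37

0.37


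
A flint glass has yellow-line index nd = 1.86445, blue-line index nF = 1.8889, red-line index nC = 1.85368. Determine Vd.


Abbe number formula: Vd = (nd - 1) / (nF - nC)
  nd - 1 = 1.86445 - 1 = 0.86445
  nF - nC = 1.8889 - 1.85368 = 0.03522
  Vd = 0.86445 / 0.03522 = 24.54

24.54


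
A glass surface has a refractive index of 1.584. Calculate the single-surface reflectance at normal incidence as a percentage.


Fresnel reflectance at normal incidence:
  R = ((n - 1)/(n + 1))^2
  (n - 1)/(n + 1) = (1.584 - 1)/(1.584 + 1) = 0.226006
  R = 0.226006^2 = 0.0510787
  R(%) = 0.0510787 * 100 = 5.108%

5.108%


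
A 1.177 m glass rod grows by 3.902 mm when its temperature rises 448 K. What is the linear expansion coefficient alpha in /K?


Rearrange dL = alpha * L0 * dT for alpha:
  alpha = dL / (L0 * dT)
  alpha = (3.902 / 1000) / (1.177 * 448) = 0.0000074 /K = 7.4 x 10^-6 /K

7.4 x 10^-6 /K


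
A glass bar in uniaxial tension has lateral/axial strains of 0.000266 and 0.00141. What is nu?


Poisson's ratio: nu = lateral strain / axial strain
  nu = 0.000266 / 0.00141 = 0.1887

0.1887


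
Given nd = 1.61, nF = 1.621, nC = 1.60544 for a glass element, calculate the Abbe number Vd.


Abbe number formula: Vd = (nd - 1) / (nF - nC)
  nd - 1 = 1.61 - 1 = 0.61
  nF - nC = 1.621 - 1.60544 = 0.01556
  Vd = 0.61 / 0.01556 = 39.2

39.2


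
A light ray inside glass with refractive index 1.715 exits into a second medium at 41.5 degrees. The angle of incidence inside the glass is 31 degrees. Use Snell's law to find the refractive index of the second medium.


Apply Snell's law: n1 * sin(theta1) = n2 * sin(theta2)
  n2 = n1 * sin(theta1) / sin(theta2)
  sin(31) = 0.515038
  sin(41.5) = 0.66262
  n2 = 1.715 * 0.515038 / 0.66262 = 1.333

1.333


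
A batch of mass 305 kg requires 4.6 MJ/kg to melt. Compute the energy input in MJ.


Total energy = mass * specific energy
  E = 305 * 4.6 = 1403 MJ

1403 MJ


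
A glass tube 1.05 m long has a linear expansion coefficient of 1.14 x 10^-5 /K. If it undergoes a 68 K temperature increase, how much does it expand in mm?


Thermal expansion formula: dL = alpha * L0 * dT
  dL = (1.14 x 10^-5) * 1.05 * 68 = 0.00081396 m
Convert to mm: 0.00081396 * 1000 = 0.814 mm

0.814 mm


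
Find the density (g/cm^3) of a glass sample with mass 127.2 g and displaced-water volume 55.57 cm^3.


Use the definition of density:
  rho = mass / volume
  rho = 127.2 / 55.57 = 2.289 g/cm^3

2.289 g/cm^3


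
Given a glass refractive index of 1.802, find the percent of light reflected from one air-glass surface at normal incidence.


Fresnel reflectance at normal incidence:
  R = ((n - 1)/(n + 1))^2
  (n - 1)/(n + 1) = (1.802 - 1)/(1.802 + 1) = 0.286224
  R = 0.286224^2 = 0.0819242
  R(%) = 0.0819242 * 100 = 8.192%

8.192%


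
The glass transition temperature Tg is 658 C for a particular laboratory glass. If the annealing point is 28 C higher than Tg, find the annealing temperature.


The annealing temperature is Tg plus the offset:
  T_anneal = 658 + 28 = 686 C

686 C


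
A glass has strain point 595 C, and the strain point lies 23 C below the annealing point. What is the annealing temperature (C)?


T_anneal = T_strain + gap:
  T_anneal = 595 + 23 = 618 C

618 C


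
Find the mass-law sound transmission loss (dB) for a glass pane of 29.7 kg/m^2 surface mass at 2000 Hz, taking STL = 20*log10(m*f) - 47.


Mass law: STL = 20 * log10(m * f) - 47
  m * f = 29.7 * 2000 = 59400
  log10(59400) = 4.77379
  STL = 20 * 4.77379 - 47 = 95.4758 - 47 = 48.5 dB

48.5 dB


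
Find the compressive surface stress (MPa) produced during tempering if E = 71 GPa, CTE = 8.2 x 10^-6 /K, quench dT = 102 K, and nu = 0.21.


Tempering stress: sigma = E * alpha * dT / (1 - nu)
  E (MPa) = 71 * 1000 = 71000
  Numerator = 71000 * (8.2 x 10^-6) * 102 = 59.3844
  Denominator = 1 - 0.21 = 0.79
  sigma = 59.3844 / 0.79 = 75.2 MPa

75.2 MPa


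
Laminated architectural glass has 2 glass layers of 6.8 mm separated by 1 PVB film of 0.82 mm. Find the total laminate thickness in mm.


Total thickness = glass contribution + PVB contribution
  Glass: 2 * 6.8 = 13.6 mm
  PVB: 1 * 0.82 = 0.82 mm
  Total = 13.6 + 0.82 = 14.42 mm

14.42 mm


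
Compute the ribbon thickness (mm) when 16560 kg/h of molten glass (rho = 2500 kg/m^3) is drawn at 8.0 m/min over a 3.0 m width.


Ribbon cross-section from mass balance:
  Volume rate = throughput / density = 16560 / 2500 = 6.624 m^3/h
  thickness = volume rate / (speed * 60 * width), i.e.
  thickness = throughput / (60 * speed * width * density) * 1000
  thickness = 16560 / (60 * 8.0 * 3.0 * 2500) * 1000 = 4.6 mm

4.6 mm


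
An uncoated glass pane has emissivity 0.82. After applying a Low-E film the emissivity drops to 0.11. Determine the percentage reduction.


Percentage reduction = (1 - coated/uncoated) * 100
  Ratio = 0.11 / 0.82 = 0.1341
  Reduction = (1 - 0.1341) * 100 = 86.6%

86.6%


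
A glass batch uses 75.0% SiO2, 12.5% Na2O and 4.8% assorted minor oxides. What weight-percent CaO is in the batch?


Pieces sum to 100%:
  CaO = 100 - (SiO2 + Na2O + others)
  CaO = 100 - (75.0 + 12.5 + 4.8) = 7.7%

7.7%


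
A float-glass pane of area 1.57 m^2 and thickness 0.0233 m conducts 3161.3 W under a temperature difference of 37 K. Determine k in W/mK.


Fourier's law rearranged: k = Q * t / (A * dT)
  Numerator = 3161.3 * 0.0233 = 73.65829
  Denominator = 1.57 * 37 = 58.09
  k = 73.65829 / 58.09 = 1.268 W/mK

1.268 W/mK


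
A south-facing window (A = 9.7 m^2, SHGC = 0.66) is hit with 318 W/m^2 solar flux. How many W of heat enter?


Solar heat gain: Q = Area * SHGC * Irradiance
  Q = 9.7 * 0.66 * 318 = 2035.8 W

2035.8 W


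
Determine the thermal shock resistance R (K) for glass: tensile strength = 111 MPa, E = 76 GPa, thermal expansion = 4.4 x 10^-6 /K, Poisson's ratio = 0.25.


Thermal shock resistance: R = sigma * (1 - nu) / (E * alpha)
  Numerator = 111 * (1 - 0.25) = 83.25
  Denominator = 76 * 1000 * (4.4 x 10^-6) = 0.3344
  R = 83.25 / 0.3344 = 249.0 K

249.0 K


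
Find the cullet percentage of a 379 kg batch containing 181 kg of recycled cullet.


Cullet ratio = (cullet mass / total batch mass) * 100
  Ratio = 181 / 379 * 100 = 47.76%

47.76%


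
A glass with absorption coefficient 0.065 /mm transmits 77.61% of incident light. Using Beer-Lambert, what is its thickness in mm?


Rearrange T = exp(-alpha * thickness):
  thickness = -ln(T) / alpha
  T = 77.61/100 = 0.7761
  ln(T) = -0.25347
  -ln(T) = 0.25347
  thickness = 0.25347 / 0.065 = 3.9 mm

3.9 mm


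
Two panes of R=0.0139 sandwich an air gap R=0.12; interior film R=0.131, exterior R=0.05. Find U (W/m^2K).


Total thermal resistance (series):
  R_total = R_in + R_glass + R_air + R_glass + R_out
  R_total = 0.131 + 0.0139 + 0.12 + 0.0139 + 0.05 = 0.3288 m^2K/W
U-value = 1 / R_total = 1 / 0.3288 = 3.041 W/m^2K

3.041 W/m^2K


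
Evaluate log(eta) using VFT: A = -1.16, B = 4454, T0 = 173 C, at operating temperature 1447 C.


VFT equation: log(eta) = A + B / (T - T0)
  T - T0 = 1447 - 173 = 1274
  B / (T - T0) = 4454 / 1274 = 3.496
  log(eta) = -1.16 + 3.496 = 2.336

2.336


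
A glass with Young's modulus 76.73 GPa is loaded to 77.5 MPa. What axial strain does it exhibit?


Rearrange E = sigma / epsilon:
  epsilon = sigma / E
  E (MPa) = 76.73 * 1000 = 76730
  epsilon = 77.5 / 76730 = 0.00101

0.00101


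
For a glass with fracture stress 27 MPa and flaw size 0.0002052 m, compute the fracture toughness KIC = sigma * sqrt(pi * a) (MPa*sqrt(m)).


Fracture toughness: KIC = sigma * sqrt(pi * a)
  pi * a = pi * 0.0002052 = 0.000644655
  sqrt(pi * a) = 0.02539
  KIC = 27 * 0.02539 = 0.686 MPa*sqrt(m)

0.686 MPa*sqrt(m)


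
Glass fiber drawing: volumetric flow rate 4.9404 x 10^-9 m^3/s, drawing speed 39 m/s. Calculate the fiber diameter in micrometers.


Cross-sectional area from continuity:
  A = Q / v = 4.9404 x 10^-9 / 39 = 1.266769 x 10^-10 m^2
Diameter from circular cross-section:
  d = sqrt(4A / pi) * 10^6 (m -> um)
  d = sqrt(4 * 1.266769 x 10^-10 / pi) * 10^6 = 12.7 um

12.7 um


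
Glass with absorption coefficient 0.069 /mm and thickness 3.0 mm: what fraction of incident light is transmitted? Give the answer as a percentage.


Beer-Lambert law: T = exp(-alpha * thickness)
  exponent = -0.069 * 3.0 = -0.207
  T = exp(-0.207) = 0.813
  Percentage = 0.813 * 100 = 81.3%

81.3%


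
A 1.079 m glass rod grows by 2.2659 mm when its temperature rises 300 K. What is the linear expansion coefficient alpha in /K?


Rearrange dL = alpha * L0 * dT for alpha:
  alpha = dL / (L0 * dT)
  alpha = (2.2659 / 1000) / (1.079 * 300) = 0.000007 /K = 7 x 10^-6 /K

7 x 10^-6 /K


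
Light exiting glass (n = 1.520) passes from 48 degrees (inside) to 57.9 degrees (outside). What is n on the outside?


Apply Snell's law: n1 * sin(theta1) = n2 * sin(theta2)
  n2 = n1 * sin(theta1) / sin(theta2)
  sin(48) = 0.743145
  sin(57.9) = 0.847122
  n2 = 1.520 * 0.743145 / 0.847122 = 1.3334

1.3334


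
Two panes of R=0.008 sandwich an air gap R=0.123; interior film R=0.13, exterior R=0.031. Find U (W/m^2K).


Total thermal resistance (series):
  R_total = R_in + R_glass + R_air + R_glass + R_out
  R_total = 0.13 + 0.008 + 0.123 + 0.008 + 0.031 = 0.3 m^2K/W
U-value = 1 / R_total = 1 / 0.3 = 3.333 W/m^2K

3.333 W/m^2K


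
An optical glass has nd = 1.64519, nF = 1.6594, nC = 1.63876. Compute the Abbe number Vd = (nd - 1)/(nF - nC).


Abbe number formula: Vd = (nd - 1) / (nF - nC)
  nd - 1 = 1.64519 - 1 = 0.64519
  nF - nC = 1.6594 - 1.63876 = 0.02064
  Vd = 0.64519 / 0.02064 = 31.26

31.26


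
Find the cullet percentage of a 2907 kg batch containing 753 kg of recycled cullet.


Cullet ratio = (cullet mass / total batch mass) * 100
  Ratio = 753 / 2907 * 100 = 25.9%

25.9%


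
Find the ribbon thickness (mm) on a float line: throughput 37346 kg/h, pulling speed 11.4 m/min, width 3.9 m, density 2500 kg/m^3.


Ribbon cross-section from mass balance:
  Volume rate = throughput / density = 37346 / 2500 = 14.9384 m^3/h
  thickness = volume rate / (speed * 60 * width), i.e.
  thickness = throughput / (60 * speed * width * density) * 1000
  thickness = 37346 / (60 * 11.4 * 3.9 * 2500) * 1000 = 5.6 mm

5.6 mm


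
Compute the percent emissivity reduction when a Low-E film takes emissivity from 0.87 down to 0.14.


Percentage reduction = (1 - coated/uncoated) * 100
  Ratio = 0.14 / 0.87 = 0.1609
  Reduction = (1 - 0.1609) * 100 = 83.9%

83.9%


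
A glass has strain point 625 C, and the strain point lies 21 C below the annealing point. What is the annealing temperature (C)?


T_anneal = T_strain + gap:
  T_anneal = 625 + 21 = 646 C

646 C


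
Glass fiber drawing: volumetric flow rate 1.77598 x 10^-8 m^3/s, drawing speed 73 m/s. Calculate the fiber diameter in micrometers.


Cross-sectional area from continuity:
  A = Q / v = 1.77598 x 10^-8 / 73 = 2.432849 x 10^-10 m^2
Diameter from circular cross-section:
  d = sqrt(4A / pi) * 10^6 (m -> um)
  d = sqrt(4 * 2.432849 x 10^-10 / pi) * 10^6 = 17.6 um

17.6 um


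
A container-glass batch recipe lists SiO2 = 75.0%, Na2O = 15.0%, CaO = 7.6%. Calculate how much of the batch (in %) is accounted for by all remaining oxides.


Sum the three major oxides:
  SiO2 + Na2O + CaO = 75.0 + 15.0 + 7.6 = 97.6%
Subtract from 100%:
  Others = 100 - 97.6 = 2.4%

2.4%


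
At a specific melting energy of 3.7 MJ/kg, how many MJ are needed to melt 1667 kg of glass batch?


Total energy = mass * specific energy
  E = 1667 * 3.7 = 6167.9 MJ

6167.9 MJ


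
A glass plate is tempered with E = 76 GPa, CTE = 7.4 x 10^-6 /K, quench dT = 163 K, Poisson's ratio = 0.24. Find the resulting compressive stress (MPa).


Tempering stress: sigma = E * alpha * dT / (1 - nu)
  E (MPa) = 76 * 1000 = 76000
  Numerator = 76000 * (7.4 x 10^-6) * 163 = 91.6712
  Denominator = 1 - 0.24 = 0.76
  sigma = 91.6712 / 0.76 = 120.6 MPa

120.6 MPa


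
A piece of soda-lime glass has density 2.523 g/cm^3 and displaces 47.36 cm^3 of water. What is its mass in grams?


Rearrange rho = m / V:
  m = rho * V
  m = 2.523 * 47.36 = 119.489 g

119.489 g


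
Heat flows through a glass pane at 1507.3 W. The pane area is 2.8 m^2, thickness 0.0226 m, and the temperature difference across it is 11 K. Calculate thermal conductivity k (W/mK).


Fourier's law rearranged: k = Q * t / (A * dT)
  Numerator = 1507.3 * 0.0226 = 34.06498
  Denominator = 2.8 * 11 = 30.8
  k = 34.06498 / 30.8 = 1.106 W/mK

1.106 W/mK


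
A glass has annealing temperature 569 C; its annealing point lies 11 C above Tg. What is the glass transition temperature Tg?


Rearrange T_anneal = Tg + offset for Tg:
  Tg = T_anneal - offset = 569 - 11 = 558 C

558 C


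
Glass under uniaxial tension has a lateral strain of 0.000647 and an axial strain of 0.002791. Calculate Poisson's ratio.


Poisson's ratio: nu = lateral strain / axial strain
  nu = 0.000647 / 0.002791 = 0.2318

0.2318


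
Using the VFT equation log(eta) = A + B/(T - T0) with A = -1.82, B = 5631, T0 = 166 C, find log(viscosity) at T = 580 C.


VFT equation: log(eta) = A + B / (T - T0)
  T - T0 = 580 - 166 = 414
  B / (T - T0) = 5631 / 414 = 13.601
  log(eta) = -1.82 + 13.601 = 11.781

11.781


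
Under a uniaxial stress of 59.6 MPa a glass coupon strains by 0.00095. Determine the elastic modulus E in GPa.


Young's modulus: E = stress / strain
  E = 59.6 MPa / 0.00095 = 62736.84 MPa
Convert to GPa: 62736.84 / 1000 = 62.74 GPa

62.74 GPa


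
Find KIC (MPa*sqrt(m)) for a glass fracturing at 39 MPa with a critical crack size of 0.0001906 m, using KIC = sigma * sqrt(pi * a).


Fracture toughness: KIC = sigma * sqrt(pi * a)
  pi * a = pi * 0.0001906 = 0.000598788
  sqrt(pi * a) = 0.02447
  KIC = 39 * 0.02447 = 0.954 MPa*sqrt(m)

0.954 MPa*sqrt(m)


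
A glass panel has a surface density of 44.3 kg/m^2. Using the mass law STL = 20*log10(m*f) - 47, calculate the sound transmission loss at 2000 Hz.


Mass law: STL = 20 * log10(m * f) - 47
  m * f = 44.3 * 2000 = 88600
  log10(88600) = 4.94743
  STL = 20 * 4.94743 - 47 = 98.9486 - 47 = 51.9 dB

51.9 dB


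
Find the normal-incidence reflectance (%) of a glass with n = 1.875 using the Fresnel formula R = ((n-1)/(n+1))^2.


Fresnel reflectance at normal incidence:
  R = ((n - 1)/(n + 1))^2
  (n - 1)/(n + 1) = (1.875 - 1)/(1.875 + 1) = 0.304348
  R = 0.304348^2 = 0.0926277
  R(%) = 0.0926277 * 100 = 9.263%

9.263%


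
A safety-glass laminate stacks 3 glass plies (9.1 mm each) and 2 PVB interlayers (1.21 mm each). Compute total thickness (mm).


Total thickness = glass contribution + PVB contribution
  Glass: 3 * 9.1 = 27.3 mm
  PVB: 2 * 1.21 = 2.42 mm
  Total = 27.3 + 2.42 = 29.72 mm

29.72 mm


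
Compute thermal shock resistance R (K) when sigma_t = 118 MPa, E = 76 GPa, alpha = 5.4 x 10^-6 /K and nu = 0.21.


Thermal shock resistance: R = sigma * (1 - nu) / (E * alpha)
  Numerator = 118 * (1 - 0.21) = 93.22
  Denominator = 76 * 1000 * (5.4 x 10^-6) = 0.4104
  R = 93.22 / 0.4104 = 227.1 K

227.1 K


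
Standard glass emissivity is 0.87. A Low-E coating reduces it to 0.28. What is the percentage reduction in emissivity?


Percentage reduction = (1 - coated/uncoated) * 100
  Ratio = 0.28 / 0.87 = 0.3218
  Reduction = (1 - 0.3218) * 100 = 67.8%

67.8%


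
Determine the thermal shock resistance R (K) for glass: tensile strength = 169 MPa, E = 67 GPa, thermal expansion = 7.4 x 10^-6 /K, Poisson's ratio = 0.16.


Thermal shock resistance: R = sigma * (1 - nu) / (E * alpha)
  Numerator = 169 * (1 - 0.16) = 141.96
  Denominator = 67 * 1000 * (7.4 x 10^-6) = 0.4958
  R = 141.96 / 0.4958 = 286.3 K

286.3 K


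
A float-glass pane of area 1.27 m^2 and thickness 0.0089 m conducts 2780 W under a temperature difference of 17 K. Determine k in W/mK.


Fourier's law rearranged: k = Q * t / (A * dT)
  Numerator = 2780 * 0.0089 = 24.742
  Denominator = 1.27 * 17 = 21.59
  k = 24.742 / 21.59 = 1.146 W/mK

1.146 W/mK


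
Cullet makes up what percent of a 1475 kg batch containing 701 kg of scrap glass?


Cullet ratio = (cullet mass / total batch mass) * 100
  Ratio = 701 / 1475 * 100 = 47.53%

47.53%


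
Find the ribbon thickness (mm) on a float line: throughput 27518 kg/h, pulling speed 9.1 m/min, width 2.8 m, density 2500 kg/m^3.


Ribbon cross-section from mass balance:
  Volume rate = throughput / density = 27518 / 2500 = 11.0072 m^3/h
  thickness = volume rate / (speed * 60 * width), i.e.
  thickness = throughput / (60 * speed * width * density) * 1000
  thickness = 27518 / (60 * 9.1 * 2.8 * 2500) * 1000 = 7.2 mm

7.2 mm


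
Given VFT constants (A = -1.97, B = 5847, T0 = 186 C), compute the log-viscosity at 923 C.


VFT equation: log(eta) = A + B / (T - T0)
  T - T0 = 923 - 186 = 737
  B / (T - T0) = 5847 / 737 = 7.934
  log(eta) = -1.97 + 7.934 = 5.964

5.964


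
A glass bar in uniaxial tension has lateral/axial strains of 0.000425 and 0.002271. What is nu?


Poisson's ratio: nu = lateral strain / axial strain
  nu = 0.000425 / 0.002271 = 0.1871

0.1871


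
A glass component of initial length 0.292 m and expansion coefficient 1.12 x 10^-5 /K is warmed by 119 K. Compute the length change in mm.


Thermal expansion formula: dL = alpha * L0 * dT
  dL = (1.12 x 10^-5) * 0.292 * 119 = 0.00038918 m
Convert to mm: 0.00038918 * 1000 = 0.3892 mm

0.3892 mm


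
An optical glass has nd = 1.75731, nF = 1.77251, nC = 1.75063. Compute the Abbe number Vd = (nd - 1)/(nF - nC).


Abbe number formula: Vd = (nd - 1) / (nF - nC)
  nd - 1 = 1.75731 - 1 = 0.75731
  nF - nC = 1.77251 - 1.75063 = 0.02188
  Vd = 0.75731 / 0.02188 = 34.61

34.61


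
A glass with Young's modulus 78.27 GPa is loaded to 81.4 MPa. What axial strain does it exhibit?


Rearrange E = sigma / epsilon:
  epsilon = sigma / E
  E (MPa) = 78.27 * 1000 = 78270
  epsilon = 81.4 / 78270 = 0.00104

0.00104


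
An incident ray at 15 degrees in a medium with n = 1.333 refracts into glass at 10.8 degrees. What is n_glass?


Apply Snell's law: n1 * sin(theta1) = n2 * sin(theta2)
  n2 = n1 * sin(theta1) / sin(theta2)
  sin(15) = 0.258819
  sin(10.8) = 0.187381
  n2 = 1.333 * 0.258819 / 0.187381 = 1.8412

1.8412


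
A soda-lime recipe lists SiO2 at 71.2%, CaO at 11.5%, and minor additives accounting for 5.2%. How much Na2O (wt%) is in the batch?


Pieces sum to 100%:
  Na2O = 100 - (SiO2 + CaO + others)
  Na2O = 100 - (71.2 + 11.5 + 5.2) = 12.1%

12.1%


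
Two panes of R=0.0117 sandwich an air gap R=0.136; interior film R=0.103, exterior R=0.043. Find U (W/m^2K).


Total thermal resistance (series):
  R_total = R_in + R_glass + R_air + R_glass + R_out
  R_total = 0.103 + 0.0117 + 0.136 + 0.0117 + 0.043 = 0.3054 m^2K/W
U-value = 1 / R_total = 1 / 0.3054 = 3.274 W/m^2K

3.274 W/m^2K


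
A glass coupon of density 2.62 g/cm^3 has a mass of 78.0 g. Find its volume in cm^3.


Rearrange rho = m / V:
  V = m / rho
  V = 78.0 / 2.62 = 29.771 cm^3

29.771 cm^3


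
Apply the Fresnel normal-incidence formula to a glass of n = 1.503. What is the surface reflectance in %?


Fresnel reflectance at normal incidence:
  R = ((n - 1)/(n + 1))^2
  (n - 1)/(n + 1) = (1.503 - 1)/(1.503 + 1) = 0.200959
  R = 0.200959^2 = 0.0403845
  R(%) = 0.0403845 * 100 = 4.038%

4.038%


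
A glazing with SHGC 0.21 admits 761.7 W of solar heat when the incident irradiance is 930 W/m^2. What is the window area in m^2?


Rearrange Q = Area * SHGC * Irradiance:
  Area = Q / (SHGC * Irradiance)
  Area = 761.7 / (0.21 * 930) = 3.9 m^2

3.9 m^2


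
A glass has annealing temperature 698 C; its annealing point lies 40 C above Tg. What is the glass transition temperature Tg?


Rearrange T_anneal = Tg + offset for Tg:
  Tg = T_anneal - offset = 698 - 40 = 658 C

658 C


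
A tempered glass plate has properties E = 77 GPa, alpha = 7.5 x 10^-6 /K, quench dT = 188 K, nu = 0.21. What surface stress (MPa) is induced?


Tempering stress: sigma = E * alpha * dT / (1 - nu)
  E (MPa) = 77 * 1000 = 77000
  Numerator = 77000 * (7.5 x 10^-6) * 188 = 108.57
  Denominator = 1 - 0.21 = 0.79
  sigma = 108.57 / 0.79 = 137.4 MPa

137.4 MPa


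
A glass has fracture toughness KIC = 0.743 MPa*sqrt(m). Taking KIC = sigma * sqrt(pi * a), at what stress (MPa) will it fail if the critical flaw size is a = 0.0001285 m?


Rearrange KIC = sigma * sqrt(pi * a):
  sigma = KIC / sqrt(pi * a)
  sqrt(pi * 0.0001285) = 0.020092
  sigma = 0.743 / 0.020092 = 36.98 MPa

36.98 MPa


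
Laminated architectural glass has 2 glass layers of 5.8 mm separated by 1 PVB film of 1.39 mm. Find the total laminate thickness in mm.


Total thickness = glass contribution + PVB contribution
  Glass: 2 * 5.8 = 11.6 mm
  PVB: 1 * 1.39 = 1.39 mm
  Total = 11.6 + 1.39 = 12.99 mm

12.99 mm


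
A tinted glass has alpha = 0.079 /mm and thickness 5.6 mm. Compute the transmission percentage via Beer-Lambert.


Beer-Lambert law: T = exp(-alpha * thickness)
  exponent = -0.079 * 5.6 = -0.4424
  T = exp(-0.4424) = 0.6425
  Percentage = 0.6425 * 100 = 64.25%

64.25%


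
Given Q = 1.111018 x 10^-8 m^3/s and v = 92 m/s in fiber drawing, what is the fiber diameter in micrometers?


Cross-sectional area from continuity:
  A = Q / v = 1.111018 x 10^-8 / 92 = 1.207628 x 10^-10 m^2
Diameter from circular cross-section:
  d = sqrt(4A / pi) * 10^6 (m -> um)
  d = sqrt(4 * 1.207628 x 10^-10 / pi) * 10^6 = 12.4 um

12.4 um


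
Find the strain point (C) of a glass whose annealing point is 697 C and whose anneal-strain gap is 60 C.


Strain point = annealing point - difference:
  T_strain = 697 - 60 = 637 C

637 C


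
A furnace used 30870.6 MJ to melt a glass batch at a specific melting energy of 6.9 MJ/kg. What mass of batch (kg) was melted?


Rearrange E = m * s for m:
  m = E / s
  m = 30870.6 / 6.9 = 4474.0 kg

4474.0 kg


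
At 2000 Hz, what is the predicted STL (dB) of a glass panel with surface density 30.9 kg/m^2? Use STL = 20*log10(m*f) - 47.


Mass law: STL = 20 * log10(m * f) - 47
  m * f = 30.9 * 2000 = 61800
  log10(61800) = 4.79099
  STL = 20 * 4.79099 - 47 = 95.8198 - 47 = 48.8 dB

48.8 dB


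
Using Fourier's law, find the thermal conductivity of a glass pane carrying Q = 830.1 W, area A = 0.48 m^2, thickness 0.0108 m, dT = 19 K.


Fourier's law rearranged: k = Q * t / (A * dT)
  Numerator = 830.1 * 0.0108 = 8.96508
  Denominator = 0.48 * 19 = 9.12
  k = 8.96508 / 9.12 = 0.983 W/mK

0.983 W/mK


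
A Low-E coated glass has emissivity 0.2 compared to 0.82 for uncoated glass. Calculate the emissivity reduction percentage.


Percentage reduction = (1 - coated/uncoated) * 100
  Ratio = 0.2 / 0.82 = 0.2439
  Reduction = (1 - 0.2439) * 100 = 75.6%

75.6%


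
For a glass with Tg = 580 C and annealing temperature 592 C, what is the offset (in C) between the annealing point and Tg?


Offset = T_anneal - Tg:
  offset = 592 - 580 = 12 C

12 C


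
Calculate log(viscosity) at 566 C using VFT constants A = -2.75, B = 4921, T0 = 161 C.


VFT equation: log(eta) = A + B / (T - T0)
  T - T0 = 566 - 161 = 405
  B / (T - T0) = 4921 / 405 = 12.151
  log(eta) = -2.75 + 12.151 = 9.401

9.401


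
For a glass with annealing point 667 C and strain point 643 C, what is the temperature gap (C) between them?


Gap = T_anneal - T_strain:
  gap = 667 - 643 = 24 C

24 C


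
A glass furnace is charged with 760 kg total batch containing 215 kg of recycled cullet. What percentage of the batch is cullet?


Cullet ratio = (cullet mass / total batch mass) * 100
  Ratio = 215 / 760 * 100 = 28.29%

28.29%


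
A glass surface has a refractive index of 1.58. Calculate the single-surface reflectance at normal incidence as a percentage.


Fresnel reflectance at normal incidence:
  R = ((n - 1)/(n + 1))^2
  (n - 1)/(n + 1) = (1.58 - 1)/(1.58 + 1) = 0.224806
  R = 0.224806^2 = 0.0505377
  R(%) = 0.0505377 * 100 = 5.054%

5.054%


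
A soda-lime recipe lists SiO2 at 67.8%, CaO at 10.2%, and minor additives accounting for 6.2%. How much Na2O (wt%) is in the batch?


Pieces sum to 100%:
  Na2O = 100 - (SiO2 + CaO + others)
  Na2O = 100 - (67.8 + 10.2 + 6.2) = 15.8%

15.8%


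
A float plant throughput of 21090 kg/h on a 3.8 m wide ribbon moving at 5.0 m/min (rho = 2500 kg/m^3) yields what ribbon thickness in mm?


Ribbon cross-section from mass balance:
  Volume rate = throughput / density = 21090 / 2500 = 8.436 m^3/h
  thickness = volume rate / (speed * 60 * width), i.e.
  thickness = throughput / (60 * speed * width * density) * 1000
  thickness = 21090 / (60 * 5.0 * 3.8 * 2500) * 1000 = 7.4 mm

7.4 mm


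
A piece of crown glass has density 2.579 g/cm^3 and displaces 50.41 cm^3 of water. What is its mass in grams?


Rearrange rho = m / V:
  m = rho * V
  m = 2.579 * 50.41 = 130.007 g

130.007 g


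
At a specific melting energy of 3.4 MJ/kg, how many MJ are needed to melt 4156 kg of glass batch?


Total energy = mass * specific energy
  E = 4156 * 3.4 = 14130.4 MJ

14130.4 MJ


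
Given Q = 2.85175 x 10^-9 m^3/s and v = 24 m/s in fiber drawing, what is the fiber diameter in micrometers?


Cross-sectional area from continuity:
  A = Q / v = 2.85175 x 10^-9 / 24 = 1.188229 x 10^-10 m^2
Diameter from circular cross-section:
  d = sqrt(4A / pi) * 10^6 (m -> um)
  d = sqrt(4 * 1.188229 x 10^-10 / pi) * 10^6 = 12.3 um

12.3 um


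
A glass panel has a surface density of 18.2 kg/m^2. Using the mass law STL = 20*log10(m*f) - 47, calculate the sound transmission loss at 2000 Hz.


Mass law: STL = 20 * log10(m * f) - 47
  m * f = 18.2 * 2000 = 36400
  log10(36400) = 4.5611
  STL = 20 * 4.5611 - 47 = 91.222 - 47 = 44.2 dB

44.2 dB


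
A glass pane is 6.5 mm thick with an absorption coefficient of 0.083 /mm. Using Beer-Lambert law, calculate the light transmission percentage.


Beer-Lambert law: T = exp(-alpha * thickness)
  exponent = -0.083 * 6.5 = -0.5395
  T = exp(-0.5395) = 0.583
  Percentage = 0.583 * 100 = 58.3%

58.3%


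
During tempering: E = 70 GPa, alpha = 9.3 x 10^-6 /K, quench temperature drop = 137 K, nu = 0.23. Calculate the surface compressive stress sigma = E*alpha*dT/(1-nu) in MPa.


Tempering stress: sigma = E * alpha * dT / (1 - nu)
  E (MPa) = 70 * 1000 = 70000
  Numerator = 70000 * (9.3 x 10^-6) * 137 = 89.187
  Denominator = 1 - 0.23 = 0.77
  sigma = 89.187 / 0.77 = 115.8 MPa

115.8 MPa


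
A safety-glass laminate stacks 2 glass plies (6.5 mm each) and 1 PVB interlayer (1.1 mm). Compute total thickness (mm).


Total thickness = glass contribution + PVB contribution
  Glass: 2 * 6.5 = 13.0 mm
  PVB: 1 * 1.1 = 1.1 mm
  Total = 13.0 + 1.1 = 14.1 mm

14.1 mm


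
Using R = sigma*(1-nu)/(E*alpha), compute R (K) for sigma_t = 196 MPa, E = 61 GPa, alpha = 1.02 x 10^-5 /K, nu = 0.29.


Thermal shock resistance: R = sigma * (1 - nu) / (E * alpha)
  Numerator = 196 * (1 - 0.29) = 139.16
  Denominator = 61 * 1000 * (1.02 x 10^-5) = 0.6222
  R = 139.16 / 0.6222 = 223.7 K

223.7 K


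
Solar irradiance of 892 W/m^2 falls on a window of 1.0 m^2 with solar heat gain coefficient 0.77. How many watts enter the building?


Solar heat gain: Q = Area * SHGC * Irradiance
  Q = 1.0 * 0.77 * 892 = 686.8 W

686.8 W


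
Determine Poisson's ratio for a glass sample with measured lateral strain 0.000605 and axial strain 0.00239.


Poisson's ratio: nu = lateral strain / axial strain
  nu = 0.000605 / 0.00239 = 0.2531

0.2531


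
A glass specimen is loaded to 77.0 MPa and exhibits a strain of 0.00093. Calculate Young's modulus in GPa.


Young's modulus: E = stress / strain
  E = 77.0 MPa / 0.00093 = 82795.7 MPa
Convert to GPa: 82795.7 / 1000 = 82.8 GPa

82.8 GPa


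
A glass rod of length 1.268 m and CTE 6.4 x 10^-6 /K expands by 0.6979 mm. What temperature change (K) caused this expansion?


Rearrange dL = alpha * L0 * dT for dT:
  dT = dL / (alpha * L0)
  dL (m) = 0.6979 / 1000 = 0.0006979
  dT = 0.0006979 / ((6.4 x 10^-6) * 1.268) = 86.0 K

86.0 K


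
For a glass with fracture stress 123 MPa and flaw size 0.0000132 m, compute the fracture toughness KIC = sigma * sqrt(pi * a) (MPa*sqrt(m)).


Fracture toughness: KIC = sigma * sqrt(pi * a)
  pi * a = pi * 0.0000132 = 0.000041469
  sqrt(pi * a) = 0.00644
  KIC = 123 * 0.00644 = 0.792 MPa*sqrt(m)

0.792 MPa*sqrt(m)


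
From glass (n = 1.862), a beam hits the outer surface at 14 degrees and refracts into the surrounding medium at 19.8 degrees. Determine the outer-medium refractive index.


Apply Snell's law: n1 * sin(theta1) = n2 * sin(theta2)
  n2 = n1 * sin(theta1) / sin(theta2)
  sin(14) = 0.241922
  sin(19.8) = 0.338738
  n2 = 1.862 * 0.241922 / 0.338738 = 1.3298

1.3298


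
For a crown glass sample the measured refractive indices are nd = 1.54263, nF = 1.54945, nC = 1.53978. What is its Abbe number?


Abbe number formula: Vd = (nd - 1) / (nF - nC)
  nd - 1 = 1.54263 - 1 = 0.54263
  nF - nC = 1.54945 - 1.53978 = 0.00967
  Vd = 0.54263 / 0.00967 = 56.11

56.11


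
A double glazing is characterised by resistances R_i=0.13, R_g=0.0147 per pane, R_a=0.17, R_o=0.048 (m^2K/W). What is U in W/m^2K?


Total thermal resistance (series):
  R_total = R_in + R_glass + R_air + R_glass + R_out
  R_total = 0.13 + 0.0147 + 0.17 + 0.0147 + 0.048 = 0.3774 m^2K/W
U-value = 1 / R_total = 1 / 0.3774 = 2.65 W/m^2K

2.65 W/m^2K


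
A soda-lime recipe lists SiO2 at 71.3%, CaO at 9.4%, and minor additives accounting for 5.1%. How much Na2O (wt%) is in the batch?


Pieces sum to 100%:
  Na2O = 100 - (SiO2 + CaO + others)
  Na2O = 100 - (71.3 + 9.4 + 5.1) = 14.2%

14.2%


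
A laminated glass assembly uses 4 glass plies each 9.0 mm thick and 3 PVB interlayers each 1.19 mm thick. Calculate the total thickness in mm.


Total thickness = glass contribution + PVB contribution
  Glass: 4 * 9.0 = 36.0 mm
  PVB: 3 * 1.19 = 3.57 mm
  Total = 36.0 + 3.57 = 39.57 mm

39.57 mm


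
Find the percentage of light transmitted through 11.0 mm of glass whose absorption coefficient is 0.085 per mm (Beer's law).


Beer-Lambert law: T = exp(-alpha * thickness)
  exponent = -0.085 * 11.0 = -0.935
  T = exp(-0.935) = 0.3926
  Percentage = 0.3926 * 100 = 39.26%

39.26%


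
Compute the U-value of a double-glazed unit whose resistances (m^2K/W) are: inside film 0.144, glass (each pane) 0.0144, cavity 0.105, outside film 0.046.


Total thermal resistance (series):
  R_total = R_in + R_glass + R_air + R_glass + R_out
  R_total = 0.144 + 0.0144 + 0.105 + 0.0144 + 0.046 = 0.3238 m^2K/W
U-value = 1 / R_total = 1 / 0.3238 = 3.088 W/m^2K

3.088 W/m^2K


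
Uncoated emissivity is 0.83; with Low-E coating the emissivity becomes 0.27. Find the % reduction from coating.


Percentage reduction = (1 - coated/uncoated) * 100
  Ratio = 0.27 / 0.83 = 0.3253
  Reduction = (1 - 0.3253) * 100 = 67.5%

67.5%


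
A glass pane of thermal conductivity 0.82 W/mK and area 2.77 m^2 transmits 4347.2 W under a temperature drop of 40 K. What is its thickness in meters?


Fourier's law: t = k * A * dT / Q
  t = 0.82 * 2.77 * 40 / 4347.2
  t = 90.856 / 4347.2 = 0.0209 m

0.0209 m


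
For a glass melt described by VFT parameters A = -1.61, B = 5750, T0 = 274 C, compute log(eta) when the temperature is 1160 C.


VFT equation: log(eta) = A + B / (T - T0)
  T - T0 = 1160 - 274 = 886
  B / (T - T0) = 5750 / 886 = 6.49
  log(eta) = -1.61 + 6.49 = 4.88

4.88


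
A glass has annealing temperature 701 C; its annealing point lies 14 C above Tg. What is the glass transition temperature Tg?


Rearrange T_anneal = Tg + offset for Tg:
  Tg = T_anneal - offset = 701 - 14 = 687 C

687 C


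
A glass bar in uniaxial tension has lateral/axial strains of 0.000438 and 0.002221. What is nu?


Poisson's ratio: nu = lateral strain / axial strain
  nu = 0.000438 / 0.002221 = 0.1972

0.1972


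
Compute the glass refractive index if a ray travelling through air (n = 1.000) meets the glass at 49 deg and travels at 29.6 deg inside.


Apply Snell's law: n1 * sin(theta1) = n2 * sin(theta2)
  n2 = n1 * sin(theta1) / sin(theta2)
  sin(49) = 0.75471
  sin(29.6) = 0.493942
  n2 = 1.000 * 0.75471 / 0.493942 = 1.5279

1.5279


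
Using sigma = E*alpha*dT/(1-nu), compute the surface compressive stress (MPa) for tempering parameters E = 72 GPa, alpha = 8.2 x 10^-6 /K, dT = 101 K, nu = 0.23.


Tempering stress: sigma = E * alpha * dT / (1 - nu)
  E (MPa) = 72 * 1000 = 72000
  Numerator = 72000 * (8.2 x 10^-6) * 101 = 59.6304
  Denominator = 1 - 0.23 = 0.77
  sigma = 59.6304 / 0.77 = 77.4 MPa

77.4 MPa


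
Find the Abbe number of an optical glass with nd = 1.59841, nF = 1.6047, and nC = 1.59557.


Abbe number formula: Vd = (nd - 1) / (nF - nC)
  nd - 1 = 1.59841 - 1 = 0.59841
  nF - nC = 1.6047 - 1.59557 = 0.00913
  Vd = 0.59841 / 0.00913 = 65.54

65.54


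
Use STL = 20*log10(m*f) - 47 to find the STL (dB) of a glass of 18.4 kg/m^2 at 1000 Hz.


Mass law: STL = 20 * log10(m * f) - 47
  m * f = 18.4 * 1000 = 18400
  log10(18400) = 4.26482
  STL = 20 * 4.26482 - 47 = 85.2964 - 47 = 38.3 dB

38.3 dB


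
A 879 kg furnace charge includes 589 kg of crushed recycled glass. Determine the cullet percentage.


Cullet ratio = (cullet mass / total batch mass) * 100
  Ratio = 589 / 879 * 100 = 67.01%

67.01%


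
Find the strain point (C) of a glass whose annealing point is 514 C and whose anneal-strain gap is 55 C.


Strain point = annealing point - difference:
  T_strain = 514 - 55 = 459 C

459 C


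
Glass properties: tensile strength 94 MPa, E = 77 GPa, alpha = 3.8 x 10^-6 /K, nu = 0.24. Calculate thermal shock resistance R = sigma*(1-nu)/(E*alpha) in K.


Thermal shock resistance: R = sigma * (1 - nu) / (E * alpha)
  Numerator = 94 * (1 - 0.24) = 71.44
  Denominator = 77 * 1000 * (3.8 x 10^-6) = 0.2926
  R = 71.44 / 0.2926 = 244.2 K

244.2 K


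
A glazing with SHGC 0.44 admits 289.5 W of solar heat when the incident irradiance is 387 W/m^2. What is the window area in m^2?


Rearrange Q = Area * SHGC * Irradiance:
  Area = Q / (SHGC * Irradiance)
  Area = 289.5 / (0.44 * 387) = 1.7 m^2

1.7 m^2


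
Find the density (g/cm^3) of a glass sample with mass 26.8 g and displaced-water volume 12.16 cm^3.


Use the definition of density:
  rho = mass / volume
  rho = 26.8 / 12.16 = 2.204 g/cm^3

2.204 g/cm^3


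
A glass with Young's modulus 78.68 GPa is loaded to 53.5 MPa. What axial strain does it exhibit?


Rearrange E = sigma / epsilon:
  epsilon = sigma / E
  E (MPa) = 78.68 * 1000 = 78680
  epsilon = 53.5 / 78680 = 0.00068

0.00068


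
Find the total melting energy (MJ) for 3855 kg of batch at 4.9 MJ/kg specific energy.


Total energy = mass * specific energy
  E = 3855 * 4.9 = 18889.5 MJ

18889.5 MJ


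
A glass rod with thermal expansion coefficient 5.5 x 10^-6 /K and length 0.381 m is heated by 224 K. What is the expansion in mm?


Thermal expansion formula: dL = alpha * L0 * dT
  dL = (5.5 x 10^-6) * 0.381 * 224 = 0.00046939 m
Convert to mm: 0.00046939 * 1000 = 0.4694 mm

0.4694 mm


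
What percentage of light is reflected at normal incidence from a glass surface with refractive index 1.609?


Fresnel reflectance at normal incidence:
  R = ((n - 1)/(n + 1))^2
  (n - 1)/(n + 1) = (1.609 - 1)/(1.609 + 1) = 0.233423
  R = 0.233423^2 = 0.0544863
  R(%) = 0.0544863 * 100 = 5.449%

5.449%


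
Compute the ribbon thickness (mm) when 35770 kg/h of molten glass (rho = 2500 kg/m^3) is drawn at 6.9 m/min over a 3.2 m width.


Ribbon cross-section from mass balance:
  Volume rate = throughput / density = 35770 / 2500 = 14.308 m^3/h
  thickness = volume rate / (speed * 60 * width), i.e.
  thickness = throughput / (60 * speed * width * density) * 1000
  thickness = 35770 / (60 * 6.9 * 3.2 * 2500) * 1000 = 10.8 mm

10.8 mm


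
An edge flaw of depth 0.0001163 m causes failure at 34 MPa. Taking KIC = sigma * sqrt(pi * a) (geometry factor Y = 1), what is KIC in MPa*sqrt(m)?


Fracture toughness: KIC = sigma * sqrt(pi * a)
  pi * a = pi * 0.0001163 = 0.000365367
  sqrt(pi * a) = 0.019115
  KIC = 34 * 0.019115 = 0.65 MPa*sqrt(m)

0.65 MPa*sqrt(m)


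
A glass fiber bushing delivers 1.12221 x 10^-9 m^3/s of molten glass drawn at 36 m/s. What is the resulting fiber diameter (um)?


Cross-sectional area from continuity:
  A = Q / v = 1.12221 x 10^-9 / 36 = 3.11725 x 10^-11 m^2
Diameter from circular cross-section:
  d = sqrt(4A / pi) * 10^6 (m -> um)
  d = sqrt(4 * 3.11725 x 10^-11 / pi) * 10^6 = 6.3 um

6.3 um


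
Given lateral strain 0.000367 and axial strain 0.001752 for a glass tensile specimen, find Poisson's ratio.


Poisson's ratio: nu = lateral strain / axial strain
  nu = 0.000367 / 0.001752 = 0.2095

0.2095


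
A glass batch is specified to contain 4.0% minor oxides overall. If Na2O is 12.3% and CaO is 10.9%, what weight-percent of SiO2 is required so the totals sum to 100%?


Known pieces sum to 100%:
  SiO2 = 100 - (others + Na2O + CaO)
  SiO2 = 100 - (4.0 + 12.3 + 10.9) = 72.8%

72.8%


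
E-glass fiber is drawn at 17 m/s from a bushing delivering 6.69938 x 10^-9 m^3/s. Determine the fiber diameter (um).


Cross-sectional area from continuity:
  A = Q / v = 6.69938 x 10^-9 / 17 = 3.940812 x 10^-10 m^2
Diameter from circular cross-section:
  d = sqrt(4A / pi) * 10^6 (m -> um)
  d = sqrt(4 * 3.940812 x 10^-10 / pi) * 10^6 = 22.4 um

22.4 um


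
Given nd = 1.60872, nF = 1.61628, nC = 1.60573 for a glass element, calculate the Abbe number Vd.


Abbe number formula: Vd = (nd - 1) / (nF - nC)
  nd - 1 = 1.60872 - 1 = 0.60872
  nF - nC = 1.61628 - 1.60573 = 0.01055
  Vd = 0.60872 / 0.01055 = 57.7

57.7


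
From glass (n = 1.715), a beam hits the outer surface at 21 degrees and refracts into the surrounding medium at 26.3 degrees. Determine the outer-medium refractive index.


Apply Snell's law: n1 * sin(theta1) = n2 * sin(theta2)
  n2 = n1 * sin(theta1) / sin(theta2)
  sin(21) = 0.358368
  sin(26.3) = 0.443071
  n2 = 1.715 * 0.358368 / 0.443071 = 1.3871

1.3871
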